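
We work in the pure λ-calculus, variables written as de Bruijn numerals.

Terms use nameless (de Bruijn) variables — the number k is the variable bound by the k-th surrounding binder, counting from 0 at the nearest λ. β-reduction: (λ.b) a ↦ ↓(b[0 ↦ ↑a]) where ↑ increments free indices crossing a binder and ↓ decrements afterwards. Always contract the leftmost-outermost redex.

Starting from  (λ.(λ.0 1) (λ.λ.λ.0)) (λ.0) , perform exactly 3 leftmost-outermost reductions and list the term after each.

  start: (λ.(λ.0 1) (λ.λ.λ.0)) (λ.0)
  step 1: (λ.0 (λ.0)) (λ.λ.λ.0)
  step 2: (λ.λ.λ.0) (λ.0)
  step 3: λ.λ.0

Answer: after 3 steps: λ.λ.0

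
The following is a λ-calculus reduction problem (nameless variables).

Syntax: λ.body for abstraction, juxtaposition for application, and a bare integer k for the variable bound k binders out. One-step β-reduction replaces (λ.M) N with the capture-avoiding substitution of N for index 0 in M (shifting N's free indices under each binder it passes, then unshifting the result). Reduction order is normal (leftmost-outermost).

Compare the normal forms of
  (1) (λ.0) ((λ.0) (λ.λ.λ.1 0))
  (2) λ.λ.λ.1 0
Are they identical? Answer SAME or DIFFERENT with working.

Answer: SAME — A ⇓ λ.λ.λ.1 0, B ⇓ λ.λ.λ.1 0

Reduction:
Term A:
  start: (λ.0) ((λ.0) (λ.λ.λ.1 0))
  →1  (λ.0) (λ.λ.λ.1 0)
  →2  λ.λ.λ.1 0

Term B:
  start: λ.λ.λ.1 0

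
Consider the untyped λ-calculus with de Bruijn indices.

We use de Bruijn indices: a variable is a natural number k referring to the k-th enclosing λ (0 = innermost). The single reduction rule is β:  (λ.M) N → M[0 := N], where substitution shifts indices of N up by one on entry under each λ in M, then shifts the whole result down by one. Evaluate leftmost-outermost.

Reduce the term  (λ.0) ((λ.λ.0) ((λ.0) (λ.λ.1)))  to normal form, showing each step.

  start: (λ.0) ((λ.λ.0) ((λ.0) (λ.λ.1)))
  [1] (λ.λ.0) ((λ.0) (λ.λ.1))
  [2] λ.0

Answer: normal form = λ.0  (in 2 steps)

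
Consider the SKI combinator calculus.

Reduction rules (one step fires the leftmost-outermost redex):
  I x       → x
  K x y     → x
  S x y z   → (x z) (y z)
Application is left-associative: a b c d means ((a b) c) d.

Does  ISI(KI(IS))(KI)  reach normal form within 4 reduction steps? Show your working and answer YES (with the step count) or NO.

  start: ISI(KI(IS))(KI)
  →1  SI(KI(IS))(KI)
  →2  I(KI)(KI(IS)(KI))
  →3  KI(KI(IS)(KI))
  →4  I

Answer: YES — reaches normal form I in 4 ≤ 4 steps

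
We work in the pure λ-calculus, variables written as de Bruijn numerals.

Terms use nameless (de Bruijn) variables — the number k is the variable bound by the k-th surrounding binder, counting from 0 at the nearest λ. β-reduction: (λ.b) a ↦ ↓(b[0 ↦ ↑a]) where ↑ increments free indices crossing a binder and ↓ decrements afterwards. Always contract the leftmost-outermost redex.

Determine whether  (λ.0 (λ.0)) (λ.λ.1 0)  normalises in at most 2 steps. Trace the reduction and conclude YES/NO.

  start: (λ.0 (λ.0)) (λ.λ.1 0)
  →1  (λ.λ.1 0) (λ.0)
  →2  λ.(λ.0) 0

Answer: NO — after 2 steps the term is λ.(λ.0) 0, not yet normal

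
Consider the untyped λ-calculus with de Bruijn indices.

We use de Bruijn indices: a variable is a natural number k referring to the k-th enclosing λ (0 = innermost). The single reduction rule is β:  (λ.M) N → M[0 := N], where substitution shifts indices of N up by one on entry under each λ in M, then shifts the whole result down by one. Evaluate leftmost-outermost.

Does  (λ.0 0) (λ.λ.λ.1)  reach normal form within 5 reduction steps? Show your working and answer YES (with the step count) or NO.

  start: (λ.0 0) (λ.λ.λ.1)
  step 1: (λ.λ.λ.1) (λ.λ.λ.1)
  step 2: λ.λ.1

Answer: YES — reaches normal form λ.λ.1 in 2 ≤ 5 steps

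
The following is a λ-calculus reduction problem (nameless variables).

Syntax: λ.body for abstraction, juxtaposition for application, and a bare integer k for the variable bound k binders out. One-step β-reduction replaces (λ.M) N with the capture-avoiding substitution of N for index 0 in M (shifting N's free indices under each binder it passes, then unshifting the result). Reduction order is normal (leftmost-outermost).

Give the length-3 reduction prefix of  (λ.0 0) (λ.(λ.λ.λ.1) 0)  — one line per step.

Answer: after 3 steps: λ.λ.1

Derivation:
  start: (λ.0 0) (λ.(λ.λ.λ.1) 0)
  →1  (λ.(λ.λ.λ.1) 0) (λ.(λ.λ.λ.1) 0)
  →2  (λ.λ.λ.1) (λ.(λ.λ.λ.1) 0)
  →3  λ.λ.1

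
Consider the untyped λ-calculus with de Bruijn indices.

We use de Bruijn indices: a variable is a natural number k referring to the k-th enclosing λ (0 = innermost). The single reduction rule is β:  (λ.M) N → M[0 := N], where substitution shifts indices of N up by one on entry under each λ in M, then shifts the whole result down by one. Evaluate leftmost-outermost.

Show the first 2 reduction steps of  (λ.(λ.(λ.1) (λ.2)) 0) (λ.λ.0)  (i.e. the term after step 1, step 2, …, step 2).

Answer: after 2 steps: (λ.λ.λ.0) (λ.λ.λ.0)

Reduction:
  start: (λ.(λ.(λ.1) (λ.2)) 0) (λ.λ.0)
  step 1: (λ.(λ.1) (λ.λ.λ.0)) (λ.λ.0)
  step 2: (λ.λ.λ.0) (λ.λ.λ.0)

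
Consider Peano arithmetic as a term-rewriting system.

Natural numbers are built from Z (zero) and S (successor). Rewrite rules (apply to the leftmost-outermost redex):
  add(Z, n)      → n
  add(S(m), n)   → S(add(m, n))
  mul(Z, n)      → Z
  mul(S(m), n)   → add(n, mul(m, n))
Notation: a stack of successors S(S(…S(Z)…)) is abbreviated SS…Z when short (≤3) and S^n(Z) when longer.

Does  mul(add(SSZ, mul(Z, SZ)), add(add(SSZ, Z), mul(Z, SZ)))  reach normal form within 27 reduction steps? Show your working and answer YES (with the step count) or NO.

Answer: YES — reaches normal form S^4(Z) in 27 ≤ 27 steps

Reduction:
  start: mul(add(SSZ, mul(Z, SZ)), add(add(SSZ, Z), mul(Z, SZ)))
  →1  mul(S(add(SZ, mul(Z, SZ))), add(add(SSZ, Z), mul(Z, SZ)))
  →2  add(add(add(SSZ, Z), mul(Z, SZ)), mul(add(SZ, mul(Z, SZ)), add(add(SSZ, Z), mul(Z, SZ))))
  →3  add(add(S(add(SZ, Z)), mul(Z, SZ)), mul(add(SZ, mul(Z, SZ)), add(add(SSZ, Z), mul(Z, SZ))))
  →4  add(S(add(add(SZ, Z), mul(Z, SZ))), mul(add(SZ, mul(Z, SZ)), add(add(SSZ, Z), mul(Z, SZ))))
  →5  S(add(add(add(SZ, Z), mul(Z, SZ)), mul(add(SZ, mul(Z, SZ)), add(add(SSZ, Z), mul(Z, SZ)))))
  →6  S(add(add(S(add(Z, Z)), mul(Z, SZ)), mul(add(SZ, mul(Z, SZ)), add(add(SSZ, Z), mul(Z, SZ)))))
  →7  S(add(S(add(add(Z, Z), mul(Z, SZ))), mul(add(SZ, mul(Z, SZ)), add(add(SSZ, Z), mul(Z, SZ)))))
  →8  S(S(add(add(add(Z, Z), mul(Z, SZ)), mul(add(SZ, mul(Z, SZ)), add(add(SSZ, Z), mul(Z, SZ))))))
  →9  S(S(add(add(Z, mul(Z, SZ)), mul(add(SZ, mul(Z, SZ)), add(add(SSZ, Z), mul(Z, SZ))))))
  →10  S(S(add(mul(Z, SZ), mul(add(SZ, mul(Z, SZ)), add(add(SSZ, Z), mul(Z, SZ))))))
  →11  S(S(add(Z, mul(add(SZ, mul(Z, SZ)), add(add(SSZ, Z), mul(Z, SZ))))))
  →12  S(S(mul(add(SZ, mul(Z, SZ)), add(add(SSZ, Z), mul(Z, SZ)))))
  →13  S(S(mul(S(add(Z, mul(Z, SZ))), add(add(SSZ, Z), mul(Z, SZ)))))
  →14  S(S(add(add(add(SSZ, Z), mul(Z, SZ)), mul(add(Z, mul(Z, SZ)), add(add(SSZ, Z), mul(Z, SZ))))))
  →15  S(S(add(add(S(add(SZ, Z)), mul(Z, SZ)), mul(add(Z, mul(Z, SZ)), add(add(SSZ, Z), mul(Z, SZ))))))
  →16  S(S(add(S(add(add(SZ, Z), mul(Z, SZ))), mul(add(Z, mul(Z, SZ)), add(add(SSZ, Z), mul(Z, SZ))))))
  →17  S(S(S(add(add(add(SZ, Z), mul(Z, SZ)), mul(add(Z, mul(Z, SZ)), add(add(SSZ, Z), mul(Z, SZ)))))))
  →18  S(S(S(add(add(S(add(Z, Z)), mul(Z, SZ)), mul(add(Z, mul(Z, SZ)), add(add(SSZ, Z), mul(Z, SZ)))))))
  →19  S(S(S(add(S(add(add(Z, Z), mul(Z, SZ))), mul(add(Z, mul(Z, SZ)), add(add(SSZ, Z), mul(Z, SZ)))))))
  →20  S(S(S(S(add(add(add(Z, Z), mul(Z, SZ)), mul(add(Z, mul(Z, SZ)), add(add(SSZ, Z), mul(Z, SZ))))))))
  →21  S(S(S(S(add(add(Z, mul(Z, SZ)), mul(add(Z, mul(Z, SZ)), add(add(SSZ, Z), mul(Z, SZ))))))))
  →22  S(S(S(S(add(mul(Z, SZ), mul(add(Z, mul(Z, SZ)), add(add(SSZ, Z), mul(Z, SZ))))))))
  →23  S(S(S(S(add(Z, mul(add(Z, mul(Z, SZ)), add(add(SSZ, Z), mul(Z, SZ))))))))
  →24  S(S(S(S(mul(add(Z, mul(Z, SZ)), add(add(SSZ, Z), mul(Z, SZ)))))))
  →25  S(S(S(S(mul(mul(Z, SZ), add(add(SSZ, Z), mul(Z, SZ)))))))
  →26  S(S(S(S(mul(Z, add(add(SSZ, Z), mul(Z, SZ)))))))
  →27  S^4(Z)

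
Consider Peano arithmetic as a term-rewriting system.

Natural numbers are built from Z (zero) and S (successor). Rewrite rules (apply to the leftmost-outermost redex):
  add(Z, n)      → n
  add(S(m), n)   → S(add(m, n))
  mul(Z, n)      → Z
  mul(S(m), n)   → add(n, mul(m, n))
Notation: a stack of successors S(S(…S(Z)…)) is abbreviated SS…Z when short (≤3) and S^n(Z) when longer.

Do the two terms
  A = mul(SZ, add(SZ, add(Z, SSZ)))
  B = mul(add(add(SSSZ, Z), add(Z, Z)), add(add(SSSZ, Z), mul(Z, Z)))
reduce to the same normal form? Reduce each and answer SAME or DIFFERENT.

Answer: DIFFERENT — A ⇓ SSSZ, B ⇓ S^9(Z)

Reduction:
Term A:
  start: mul(SZ, add(SZ, add(Z, SSZ)))
  →1  add(add(SZ, add(Z, SSZ)), mul(Z, add(SZ, add(Z, SSZ))))
  →2  add(S(add(Z, add(Z, SSZ))), mul(Z, add(SZ, add(Z, SSZ))))
  →3  S(add(add(Z, add(Z, SSZ)), mul(Z, add(SZ, add(Z, SSZ)))))
  →4  S(add(add(Z, SSZ), mul(Z, add(SZ, add(Z, SSZ)))))
  →5  S(add(SSZ, mul(Z, add(SZ, add(Z, SSZ)))))
  →6  S(S(add(SZ, mul(Z, add(SZ, add(Z, SSZ))))))
  →7  S(S(S(add(Z, mul(Z, add(SZ, add(Z, SSZ)))))))
  →8  S(S(S(mul(Z, add(SZ, add(Z, SSZ))))))
  →9  SSSZ

Term B:
  start: mul(add(add(SSSZ, Z), add(Z, Z)), add(add(SSSZ, Z), mul(Z, Z)))
  →1  mul(add(S(add(SSZ, Z)), add(Z, Z)), add(add(SSSZ, Z), mul(Z, Z)))
  →2  mul(S(add(add(SSZ, Z), add(Z, Z))), add(add(SSSZ, Z), mul(Z, Z)))
  →3  add(add(add(SSSZ, Z), mul(Z, Z)), mul(add(add(SSZ, Z), add(Z, Z)), add(add(SSSZ, Z), mul(Z, Z))))
  →4  add(add(S(add(SSZ, Z)), mul(Z, Z)), mul(add(add(SSZ, Z), add(Z, Z)), add(add(SSSZ, Z), mul(Z, Z))))
  →5  add(S(add(add(SSZ, Z), mul(Z, Z))), mul(add(add(SSZ, Z), add(Z, Z)), add(add(SSSZ, Z), mul(Z, Z))))
  →6  S(add(add(add(SSZ, Z), mul(Z, Z)), mul(add(add(SSZ, Z), add(Z, Z)), add(add(SSSZ, Z), mul(Z, Z)))))
  →7  S(add(add(S(add(SZ, Z)), mul(Z, Z)), mul(add(add(SSZ, Z), add(Z, Z)), add(add(SSSZ, Z), mul(Z, Z)))))
  →8  S(add(S(add(add(SZ, Z), mul(Z, Z))), mul(add(add(SSZ, Z), add(Z, Z)), add(add(SSSZ, Z), mul(Z, Z)))))
  →9  S(S(add(add(add(SZ, Z), mul(Z, Z)), mul(add(add(SSZ, Z), add(Z, Z)), add(add(SSSZ, Z), mul(Z, Z))))))
  →10  S(S(add(add(S(add(Z, Z)), mul(Z, Z)), mul(add(add(SSZ, Z), add(Z, Z)), add(add(SSSZ, Z), mul(Z, Z))))))
  →11  S(S(add(S(add(add(Z, Z), mul(Z, Z))), mul(add(add(SSZ, Z), add(Z, Z)), add(add(SSSZ, Z), mul(Z, Z))))))
  →12  S(S(S(add(add(add(Z, Z), mul(Z, Z)), mul(add(add(SSZ, Z), add(Z, Z)), add(add(SSSZ, Z), mul(Z, Z)))))))
  →13  S(S(S(add(add(Z, mul(Z, Z)), mul(add(add(SSZ, Z), add(Z, Z)), add(add(SSSZ, Z), mul(Z, Z)))))))
  →14  S(S(S(add(mul(Z, Z), mul(add(add(SSZ, Z), add(Z, Z)), add(add(SSSZ, Z), mul(Z, Z)))))))
  →15  S(S(S(add(Z, mul(add(add(SSZ, Z), add(Z, Z)), add(add(SSSZ, Z), mul(Z, Z)))))))
  →16  S(S(S(mul(add(add(SSZ, Z), add(Z, Z)), add(add(SSSZ, Z), mul(Z, Z))))))
  →17  S(S(S(mul(add(S(add(SZ, Z)), add(Z, Z)), add(add(SSSZ, Z), mul(Z, Z))))))
  →18  S(S(S(mul(S(add(add(SZ, Z), add(Z, Z))), add(add(SSSZ, Z), mul(Z, Z))))))
  →19  S(S(S(add(add(add(SSSZ, Z), mul(Z, Z)), mul(add(add(SZ, Z), add(Z, Z)), add(add(SSSZ, Z), mul(Z, Z)))))))
  →20  S(S(S(add(add(S(add(SSZ, Z)), mul(Z, Z)), mul(add(add(SZ, Z), add(Z, Z)), add(add(SSSZ, Z), mul(Z, Z)))))))
  →21  S(S(S(add(S(add(add(SSZ, Z), mul(Z, Z))), mul(add(add(SZ, Z), add(Z, Z)), add(add(SSSZ, Z), mul(Z, Z)))))))
  →22  S(S(S(S(add(add(add(SSZ, Z), mul(Z, Z)), mul(add(add(SZ, Z), add(Z, Z)), add(add(SSSZ, Z), mul(Z, Z))))))))
  →23  S(S(S(S(add(add(S(add(SZ, Z)), mul(Z, Z)), mul(add(add(SZ, Z), add(Z, Z)), add(add(SSSZ, Z), mul(Z, Z))))))))
  →24  S(S(S(S(add(S(add(add(SZ, Z), mul(Z, Z))), mul(add(add(SZ, Z), add(Z, Z)), add(add(SSSZ, Z), mul(Z, Z))))))))
  →25  S(S(S(S(S(add(add(add(SZ, Z), mul(Z, Z)), mul(add(add(SZ, Z), add(Z, Z)), add(add(SSSZ, Z), mul(Z, Z)))))))))
  →26  S(S(S(S(S(add(add(S(add(Z, Z)), mul(Z, Z)), mul(add(add(SZ, Z), add(Z, Z)), add(add(SSSZ, Z), mul(Z, Z)))))))))
  →27  S(S(S(S(S(add(S(add(add(Z, Z), mul(Z, Z))), mul(add(add(SZ, Z), add(Z, Z)), add(add(SSSZ, Z), mul(Z, Z)))))))))
  →28  S(S(S(S(S(S(add(add(add(Z, Z), mul(Z, Z)), mul(add(add(SZ, Z), add(Z, Z)), add(add(SSSZ, Z), mul(Z, Z))))))))))
  →29  S(S(S(S(S(S(add(add(Z, mul(Z, Z)), mul(add(add(SZ, Z), add(Z, Z)), add(add(SSSZ, Z), mul(Z, Z))))))))))
  →30  S(S(S(S(S(S(add(mul(Z, Z), mul(add(add(SZ, Z), add(Z, Z)), add(add(SSSZ, Z), mul(Z, Z))))))))))
  →31  S(S(S(S(S(S(add(Z, mul(add(add(SZ, Z), add(Z, Z)), add(add(SSSZ, Z), mul(Z, Z))))))))))
  →32  S(S(S(S(S(S(mul(add(add(SZ, Z), add(Z, Z)), add(add(SSSZ, Z), mul(Z, Z)))))))))
  →33  S(S(S(S(S(S(mul(add(S(add(Z, Z)), add(Z, Z)), add(add(SSSZ, Z), mul(Z, Z)))))))))
  →34  S(S(S(S(S(S(mul(S(add(add(Z, Z), add(Z, Z))), add(add(SSSZ, Z), mul(Z, Z)))))))))
  →35  S(S(S(S(S(S(add(add(add(SSSZ, Z), mul(Z, Z)), mul(add(add(Z, Z), add(Z, Z)), add(add(SSSZ, Z), mul(Z, Z))))))))))
  →36  S(S(S(S(S(S(add(add(S(add(SSZ, Z)), mul(Z, Z)), mul(add(add(Z, Z), add(Z, Z)), add(add(SSSZ, Z), mul(Z, Z))))))))))
  →37  S(S(S(S(S(S(add(S(add(add(SSZ, Z), mul(Z, Z))), mul(add(add(Z, Z), add(Z, Z)), add(add(SSSZ, Z), mul(Z, Z))))))))))
  →38  S(S(S(S(S(S(S(add(add(add(SSZ, Z), mul(Z, Z)), mul(add(add(Z, Z), add(Z, Z)), add(add(SSSZ, Z), mul(Z, Z)))))))))))
  →39  S(S(S(S(S(S(S(add(add(S(add(SZ, Z)), mul(Z, Z)), mul(add(add(Z, Z), add(Z, Z)), add(add(SSSZ, Z), mul(Z, Z)))))))))))
  →40  S(S(S(S(S(S(S(add(S(add(add(SZ, Z), mul(Z, Z))), mul(add(add(Z, Z), add(Z, Z)), add(add(SSSZ, Z), mul(Z, Z)))))))))))
  →41  S(S(S(S(S(S(S(S(add(add(add(SZ, Z), mul(Z, Z)), mul(add(add(Z, Z), add(Z, Z)), add(add(SSSZ, Z), mul(Z, Z))))))))))))
  →42  S(S(S(S(S(S(S(S(add(add(S(add(Z, Z)), mul(Z, Z)), mul(add(add(Z, Z), add(Z, Z)), add(add(SSSZ, Z), mul(Z, Z))))))))))))
  →43  S(S(S(S(S(S(S(S(add(S(add(add(Z, Z), mul(Z, Z))), mul(add(add(Z, Z), add(Z, Z)), add(add(SSSZ, Z), mul(Z, Z))))))))))))
  →44  S(S(S(S(S(S(S(S(S(add(add(add(Z, Z), mul(Z, Z)), mul(add(add(Z, Z), add(Z, Z)), add(add(SSSZ, Z), mul(Z, Z)))))))))))))
  →45  S(S(S(S(S(S(S(S(S(add(add(Z, mul(Z, Z)), mul(add(add(Z, Z), add(Z, Z)), add(add(SSSZ, Z), mul(Z, Z)))))))))))))
  →46  S(S(S(S(S(S(S(S(S(add(mul(Z, Z), mul(add(add(Z, Z), add(Z, Z)), add(add(SSSZ, Z), mul(Z, Z)))))))))))))
  →47  S(S(S(S(S(S(S(S(S(add(Z, mul(add(add(Z, Z), add(Z, Z)), add(add(SSSZ, Z), mul(Z, Z)))))))))))))
  →48  S(S(S(S(S(S(S(S(S(mul(add(add(Z, Z), add(Z, Z)), add(add(SSSZ, Z), mul(Z, Z))))))))))))
  →49  S(S(S(S(S(S(S(S(S(mul(add(Z, add(Z, Z)), add(add(SSSZ, Z), mul(Z, Z))))))))))))
  →50  S(S(S(S(S(S(S(S(S(mul(add(Z, Z), add(add(SSSZ, Z), mul(Z, Z))))))))))))
  →51  S(S(S(S(S(S(S(S(S(mul(Z, add(add(SSSZ, Z), mul(Z, Z))))))))))))
  →52  S^9(Z)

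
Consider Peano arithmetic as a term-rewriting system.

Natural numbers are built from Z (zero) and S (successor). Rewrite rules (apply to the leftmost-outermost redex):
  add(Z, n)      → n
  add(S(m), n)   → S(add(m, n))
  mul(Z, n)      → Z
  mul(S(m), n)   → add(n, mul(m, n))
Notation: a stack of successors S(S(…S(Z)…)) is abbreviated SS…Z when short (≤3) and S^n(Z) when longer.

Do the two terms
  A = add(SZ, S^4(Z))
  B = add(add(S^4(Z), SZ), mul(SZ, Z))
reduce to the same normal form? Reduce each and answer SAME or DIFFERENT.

Answer: SAME — A ⇓ S^5(Z), B ⇓ S^5(Z)

Reduction:
Term A:
  start: add(SZ, S^4(Z))
  →1  S(add(Z, S^4(Z)))
  →2  S^5(Z)

Term B:
  start: add(add(S^4(Z), SZ), mul(SZ, Z))
  →1  add(S(add(SSSZ, SZ)), mul(SZ, Z))
  →2  S(add(add(SSSZ, SZ), mul(SZ, Z)))
  →3  S(add(S(add(SSZ, SZ)), mul(SZ, Z)))
  →4  S(S(add(add(SSZ, SZ), mul(SZ, Z))))
  →5  S(S(add(S(add(SZ, SZ)), mul(SZ, Z))))
  →6  S(S(S(add(add(SZ, SZ), mul(SZ, Z)))))
  →7  S(S(S(add(S(add(Z, SZ)), mul(SZ, Z)))))
  →8  S(S(S(S(add(add(Z, SZ), mul(SZ, Z))))))
  →9  S(S(S(S(add(SZ, mul(SZ, Z))))))
  →10  S(S(S(S(S(add(Z, mul(SZ, Z)))))))
  →11  S(S(S(S(S(mul(SZ, Z))))))
  →12  S(S(S(S(S(add(Z, mul(Z, Z)))))))
  →13  S(S(S(S(S(mul(Z, Z))))))
  →14  S^5(Z)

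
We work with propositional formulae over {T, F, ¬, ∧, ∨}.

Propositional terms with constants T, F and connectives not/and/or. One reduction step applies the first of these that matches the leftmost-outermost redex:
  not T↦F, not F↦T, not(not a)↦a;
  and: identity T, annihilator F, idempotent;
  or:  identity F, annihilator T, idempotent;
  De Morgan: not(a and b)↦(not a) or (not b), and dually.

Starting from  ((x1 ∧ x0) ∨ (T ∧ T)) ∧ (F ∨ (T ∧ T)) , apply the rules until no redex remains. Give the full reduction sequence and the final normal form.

Answer: normal form = T  (in 5 steps)

Reduction:
  start: ((x1 ∧ x0) ∨ (T ∧ T)) ∧ (F ∨ (T ∧ T))
  →1  ((x1 ∧ x0) ∨ T) ∧ (F ∨ (T ∧ T))
  →2  T ∧ (F ∨ (T ∧ T))
  →3  F ∨ (T ∧ T)
  →4  T ∧ T
  →5  T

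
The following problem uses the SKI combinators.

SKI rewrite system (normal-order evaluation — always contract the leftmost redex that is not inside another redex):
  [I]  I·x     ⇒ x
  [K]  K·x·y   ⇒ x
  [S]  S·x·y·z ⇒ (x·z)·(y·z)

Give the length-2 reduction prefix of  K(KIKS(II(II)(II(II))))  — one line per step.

  start: K(KIKS(II(II)(II(II))))
  step 1: K(IS(II(II)(II(II))))
  step 2: K(S(II(II)(II(II))))

Answer: after 2 steps: K(S(II(II)(II(II))))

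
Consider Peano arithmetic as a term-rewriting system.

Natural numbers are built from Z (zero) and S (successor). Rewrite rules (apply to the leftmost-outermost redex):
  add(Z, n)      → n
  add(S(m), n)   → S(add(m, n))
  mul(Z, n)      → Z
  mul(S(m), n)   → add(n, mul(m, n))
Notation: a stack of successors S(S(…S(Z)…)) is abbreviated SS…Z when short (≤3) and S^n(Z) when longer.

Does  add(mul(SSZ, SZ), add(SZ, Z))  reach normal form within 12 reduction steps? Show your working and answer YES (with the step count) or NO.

Answer: YES — reaches normal form SSSZ in 12 ≤ 12 steps

Derivation:
  start: add(mul(SSZ, SZ), add(SZ, Z))
  step 1: add(add(SZ, mul(SZ, SZ)), add(SZ, Z))
  step 2: add(S(add(Z, mul(SZ, SZ))), add(SZ, Z))
  step 3: S(add(add(Z, mul(SZ, SZ)), add(SZ, Z)))
  step 4: S(add(mul(SZ, SZ), add(SZ, Z)))
  step 5: S(add(add(SZ, mul(Z, SZ)), add(SZ, Z)))
  step 6: S(add(S(add(Z, mul(Z, SZ))), add(SZ, Z)))
  step 7: S(S(add(add(Z, mul(Z, SZ)), add(SZ, Z))))
  step 8: S(S(add(mul(Z, SZ), add(SZ, Z))))
  step 9: S(S(add(Z, add(SZ, Z))))
  step 10: S(S(add(SZ, Z)))
  step 11: S(S(S(add(Z, Z))))
  step 12: SSSZ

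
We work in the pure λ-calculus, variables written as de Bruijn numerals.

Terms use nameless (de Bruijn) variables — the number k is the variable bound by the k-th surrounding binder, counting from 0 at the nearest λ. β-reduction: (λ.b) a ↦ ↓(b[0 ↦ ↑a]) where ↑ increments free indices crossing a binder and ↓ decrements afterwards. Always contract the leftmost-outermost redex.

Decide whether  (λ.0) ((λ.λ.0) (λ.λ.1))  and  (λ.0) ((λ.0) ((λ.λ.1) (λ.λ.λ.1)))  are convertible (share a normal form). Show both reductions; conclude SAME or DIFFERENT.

Term A:
  start: (λ.0) ((λ.λ.0) (λ.λ.1))
  step 1: (λ.λ.0) (λ.λ.1)
  step 2: λ.0

Term B:
  start: (λ.0) ((λ.0) ((λ.λ.1) (λ.λ.λ.1)))
  step 1: (λ.0) ((λ.λ.1) (λ.λ.λ.1))
  step 2: (λ.λ.1) (λ.λ.λ.1)
  step 3: λ.λ.λ.λ.1

Answer: DIFFERENT — A ⇓ λ.0, B ⇓ λ.λ.λ.λ.1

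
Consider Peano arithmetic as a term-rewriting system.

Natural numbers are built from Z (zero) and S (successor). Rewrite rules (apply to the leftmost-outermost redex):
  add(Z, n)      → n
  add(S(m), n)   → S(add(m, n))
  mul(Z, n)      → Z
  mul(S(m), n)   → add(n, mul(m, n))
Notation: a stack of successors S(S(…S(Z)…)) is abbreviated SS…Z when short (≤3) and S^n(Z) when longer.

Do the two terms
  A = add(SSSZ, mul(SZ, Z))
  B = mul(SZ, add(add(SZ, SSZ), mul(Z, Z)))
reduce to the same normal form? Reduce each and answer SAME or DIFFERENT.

Answer: SAME — A ⇓ SSSZ, B ⇓ SSSZ

Working:
Term A:
  start: add(SSSZ, mul(SZ, Z))
  →1  S(add(SSZ, mul(SZ, Z)))
  →2  S(S(add(SZ, mul(SZ, Z))))
  →3  S(S(S(add(Z, mul(SZ, Z)))))
  →4  S(S(S(mul(SZ, Z))))
  →5  S(S(S(add(Z, mul(Z, Z)))))
  →6  S(S(S(mul(Z, Z))))
  →7  SSSZ

Term B:
  start: mul(SZ, add(add(SZ, SSZ), mul(Z, Z)))
  →1  add(add(add(SZ, SSZ), mul(Z, Z)), mul(Z, add(add(SZ, SSZ), mul(Z, Z))))
  →2  add(add(S(add(Z, SSZ)), mul(Z, Z)), mul(Z, add(add(SZ, SSZ), mul(Z, Z))))
  →3  add(S(add(add(Z, SSZ), mul(Z, Z))), mul(Z, add(add(SZ, SSZ), mul(Z, Z))))
  →4  S(add(add(add(Z, SSZ), mul(Z, Z)), mul(Z, add(add(SZ, SSZ), mul(Z, Z)))))
  →5  S(add(add(SSZ, mul(Z, Z)), mul(Z, add(add(SZ, SSZ), mul(Z, Z)))))
  →6  S(add(S(add(SZ, mul(Z, Z))), mul(Z, add(add(SZ, SSZ), mul(Z, Z)))))
  →7  S(S(add(add(SZ, mul(Z, Z)), mul(Z, add(add(SZ, SSZ), mul(Z, Z))))))
  →8  S(S(add(S(add(Z, mul(Z, Z))), mul(Z, add(add(SZ, SSZ), mul(Z, Z))))))
  →9  S(S(S(add(add(Z, mul(Z, Z)), mul(Z, add(add(SZ, SSZ), mul(Z, Z)))))))
  →10  S(S(S(add(mul(Z, Z), mul(Z, add(add(SZ, SSZ), mul(Z, Z)))))))
  →11  S(S(S(add(Z, mul(Z, add(add(SZ, SSZ), mul(Z, Z)))))))
  →12  S(S(S(mul(Z, add(add(SZ, SSZ), mul(Z, Z))))))
  →13  SSSZ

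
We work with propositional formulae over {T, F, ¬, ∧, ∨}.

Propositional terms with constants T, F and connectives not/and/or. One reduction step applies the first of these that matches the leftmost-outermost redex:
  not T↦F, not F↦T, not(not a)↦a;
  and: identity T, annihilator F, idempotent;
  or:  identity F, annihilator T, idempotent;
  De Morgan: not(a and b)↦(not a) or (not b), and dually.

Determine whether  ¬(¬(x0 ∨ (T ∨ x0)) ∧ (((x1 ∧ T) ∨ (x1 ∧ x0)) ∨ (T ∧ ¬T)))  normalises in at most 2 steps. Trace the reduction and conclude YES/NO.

  start: ¬(¬(x0 ∨ (T ∨ x0)) ∧ (((x1 ∧ T) ∨ (x1 ∧ x0)) ∨ (T ∧ ¬T)))
  [1] ¬¬(x0 ∨ (T ∨ x0)) ∨ ¬(((x1 ∧ T) ∨ (x1 ∧ x0)) ∨ (T ∧ ¬T))
  [2] (x0 ∨ (T ∨ x0)) ∨ ¬(((x1 ∧ T) ∨ (x1 ∧ x0)) ∨ (T ∧ ¬T))

Answer: NO — after 2 steps the term is (x0 ∨ (T ∨ x0)) ∨ ¬(((x1 ∧ T) ∨ (x1 ∧ x0)) ∨ (T ∧ ¬T)), not yet normal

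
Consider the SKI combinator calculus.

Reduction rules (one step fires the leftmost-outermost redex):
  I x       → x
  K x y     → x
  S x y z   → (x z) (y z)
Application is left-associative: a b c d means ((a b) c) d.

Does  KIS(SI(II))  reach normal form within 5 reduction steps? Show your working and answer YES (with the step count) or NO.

  start: KIS(SI(II))
  step 1: I(SI(II))
  step 2: SI(II)
  step 3: SII

Answer: YES — reaches normal form SII in 3 ≤ 5 steps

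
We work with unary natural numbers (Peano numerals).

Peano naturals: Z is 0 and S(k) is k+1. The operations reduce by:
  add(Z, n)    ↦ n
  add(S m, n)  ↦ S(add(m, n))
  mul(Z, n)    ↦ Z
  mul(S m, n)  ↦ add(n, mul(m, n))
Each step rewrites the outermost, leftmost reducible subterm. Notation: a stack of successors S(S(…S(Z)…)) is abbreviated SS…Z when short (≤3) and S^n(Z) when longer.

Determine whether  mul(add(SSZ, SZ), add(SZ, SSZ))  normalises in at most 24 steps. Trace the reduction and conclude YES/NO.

Answer: NO — after 24 steps the term is S(S(S(S(S(S(S(S(S(mul(Z, add(SZ, SSZ))))))))))), not yet normal

Derivation:
  start: mul(add(SSZ, SZ), add(SZ, SSZ))
  →1  mul(S(add(SZ, SZ)), add(SZ, SSZ))
  →2  add(add(SZ, SSZ), mul(add(SZ, SZ), add(SZ, SSZ)))
  →3  add(S(add(Z, SSZ)), mul(add(SZ, SZ), add(SZ, SSZ)))
  →4  S(add(add(Z, SSZ), mul(add(SZ, SZ), add(SZ, SSZ))))
  →5  S(add(SSZ, mul(add(SZ, SZ), add(SZ, SSZ))))
  →6  S(S(add(SZ, mul(add(SZ, SZ), add(SZ, SSZ)))))
  →7  S(S(S(add(Z, mul(add(SZ, SZ), add(SZ, SSZ))))))
  →8  S(S(S(mul(add(SZ, SZ), add(SZ, SSZ)))))
  →9  S(S(S(mul(S(add(Z, SZ)), add(SZ, SSZ)))))
  →10  S(S(S(add(add(SZ, SSZ), mul(add(Z, SZ), add(SZ, SSZ))))))
  →11  S(S(S(add(S(add(Z, SSZ)), mul(add(Z, SZ), add(SZ, SSZ))))))
  →12  S(S(S(S(add(add(Z, SSZ), mul(add(Z, SZ), add(SZ, SSZ)))))))
  →13  S(S(S(S(add(SSZ, mul(add(Z, SZ), add(SZ, SSZ)))))))
  →14  S(S(S(S(S(add(SZ, mul(add(Z, SZ), add(SZ, SSZ))))))))
  →15  S(S(S(S(S(S(add(Z, mul(add(Z, SZ), add(SZ, SSZ)))))))))
  →16  S(S(S(S(S(S(mul(add(Z, SZ), add(SZ, SSZ))))))))
  →17  S(S(S(S(S(S(mul(SZ, add(SZ, SSZ))))))))
  →18  S(S(S(S(S(S(add(add(SZ, SSZ), mul(Z, add(SZ, SSZ)))))))))
  →19  S(S(S(S(S(S(add(S(add(Z, SSZ)), mul(Z, add(SZ, SSZ)))))))))
  →20  S(S(S(S(S(S(S(add(add(Z, SSZ), mul(Z, add(SZ, SSZ))))))))))
  →21  S(S(S(S(S(S(S(add(SSZ, mul(Z, add(SZ, SSZ))))))))))
  →22  S(S(S(S(S(S(S(S(add(SZ, mul(Z, add(SZ, SSZ)))))))))))
  →23  S(S(S(S(S(S(S(S(S(add(Z, mul(Z, add(SZ, SSZ))))))))))))
  →24  S(S(S(S(S(S(S(S(S(mul(Z, add(SZ, SSZ)))))))))))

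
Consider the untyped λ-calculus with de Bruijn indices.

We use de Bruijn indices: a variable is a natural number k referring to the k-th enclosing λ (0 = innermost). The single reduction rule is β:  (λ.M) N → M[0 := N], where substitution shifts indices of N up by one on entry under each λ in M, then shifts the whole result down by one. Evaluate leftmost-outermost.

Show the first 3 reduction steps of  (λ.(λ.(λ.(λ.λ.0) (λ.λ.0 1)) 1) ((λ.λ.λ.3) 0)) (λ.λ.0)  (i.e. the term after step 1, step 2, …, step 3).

Answer: after 3 steps: (λ.λ.0) (λ.λ.0 1)

Derivation:
  start: (λ.(λ.(λ.(λ.λ.0) (λ.λ.0 1)) 1) ((λ.λ.λ.3) 0)) (λ.λ.0)
  [1] (λ.(λ.(λ.λ.0) (λ.λ.0 1)) (λ.λ.0)) ((λ.λ.λ.λ.λ.0) (λ.λ.0))
  [2] (λ.(λ.λ.0) (λ.λ.0 1)) (λ.λ.0)
  [3] (λ.λ.0) (λ.λ.0 1)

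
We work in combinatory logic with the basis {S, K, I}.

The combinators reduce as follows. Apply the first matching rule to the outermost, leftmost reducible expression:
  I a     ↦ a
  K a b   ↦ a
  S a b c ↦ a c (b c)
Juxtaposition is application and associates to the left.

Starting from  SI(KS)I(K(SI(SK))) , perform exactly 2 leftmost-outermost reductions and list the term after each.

Answer: after 2 steps: I(KSI)(K(SI(SK)))

Derivation:
  start: SI(KS)I(K(SI(SK)))
  [1] II(KSI)(K(SI(SK)))
  [2] I(KSI)(K(SI(SK)))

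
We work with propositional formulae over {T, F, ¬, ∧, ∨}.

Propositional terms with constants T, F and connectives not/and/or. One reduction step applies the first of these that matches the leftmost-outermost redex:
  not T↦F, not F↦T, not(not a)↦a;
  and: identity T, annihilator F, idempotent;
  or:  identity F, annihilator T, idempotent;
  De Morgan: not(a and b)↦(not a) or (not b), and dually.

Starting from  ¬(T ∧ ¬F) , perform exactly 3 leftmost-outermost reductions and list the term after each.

  start: ¬(T ∧ ¬F)
  step 1: ¬T ∨ ¬¬F
  step 2: F ∨ ¬¬F
  step 3: ¬¬F

Answer: after 3 steps: ¬¬F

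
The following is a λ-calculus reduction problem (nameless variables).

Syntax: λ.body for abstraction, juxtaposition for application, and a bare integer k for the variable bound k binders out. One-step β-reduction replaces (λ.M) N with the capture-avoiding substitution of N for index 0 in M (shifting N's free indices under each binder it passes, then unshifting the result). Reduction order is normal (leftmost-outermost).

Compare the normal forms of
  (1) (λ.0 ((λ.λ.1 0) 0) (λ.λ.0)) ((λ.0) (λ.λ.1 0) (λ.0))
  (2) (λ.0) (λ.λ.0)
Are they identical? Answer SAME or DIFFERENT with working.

Term A:
  start: (λ.0 ((λ.λ.1 0) 0) (λ.λ.0)) ((λ.0) (λ.λ.1 0) (λ.0))
  step 1: (λ.0) (λ.λ.1 0) (λ.0) ((λ.λ.1 0) ((λ.0) (λ.λ.1 0) (λ.0))) (λ.λ.0)
  step 2: (λ.λ.1 0) (λ.0) ((λ.λ.1 0) ((λ.0) (λ.λ.1 0) (λ.0))) (λ.λ.0)
  step 3: (λ.(λ.0) 0) ((λ.λ.1 0) ((λ.0) (λ.λ.1 0) (λ.0))) (λ.λ.0)
  step 4: (λ.0) ((λ.λ.1 0) ((λ.0) (λ.λ.1 0) (λ.0))) (λ.λ.0)
  step 5: (λ.λ.1 0) ((λ.0) (λ.λ.1 0) (λ.0)) (λ.λ.0)
  step 6: (λ.(λ.0) (λ.λ.1 0) (λ.0) 0) (λ.λ.0)
  step 7: (λ.0) (λ.λ.1 0) (λ.0) (λ.λ.0)
  step 8: (λ.λ.1 0) (λ.0) (λ.λ.0)
  step 9: (λ.(λ.0) 0) (λ.λ.0)
  step 10: (λ.0) (λ.λ.0)
  step 11: λ.λ.0

Term B:
  start: (λ.0) (λ.λ.0)
  step 1: λ.λ.0

Answer: SAME — A ⇓ λ.λ.0, B ⇓ λ.λ.0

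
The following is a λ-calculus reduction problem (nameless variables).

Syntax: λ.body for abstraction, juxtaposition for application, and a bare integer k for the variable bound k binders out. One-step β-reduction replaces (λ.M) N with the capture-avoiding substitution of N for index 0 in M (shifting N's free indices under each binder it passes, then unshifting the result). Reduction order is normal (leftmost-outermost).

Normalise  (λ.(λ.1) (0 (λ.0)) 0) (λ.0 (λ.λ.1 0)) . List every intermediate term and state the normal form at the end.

  start: (λ.(λ.1) (0 (λ.0)) 0) (λ.0 (λ.λ.1 0))
  step 1: (λ.λ.0 (λ.λ.1 0)) ((λ.0 (λ.λ.1 0)) (λ.0)) (λ.0 (λ.λ.1 0))
  step 2: (λ.0 (λ.λ.1 0)) (λ.0 (λ.λ.1 0))
  step 3: (λ.0 (λ.λ.1 0)) (λ.λ.1 0)
  step 4: (λ.λ.1 0) (λ.λ.1 0)
  step 5: λ.(λ.λ.1 0) 0
  step 6: λ.λ.1 0

Answer: normal form = λ.λ.1 0  (in 6 steps)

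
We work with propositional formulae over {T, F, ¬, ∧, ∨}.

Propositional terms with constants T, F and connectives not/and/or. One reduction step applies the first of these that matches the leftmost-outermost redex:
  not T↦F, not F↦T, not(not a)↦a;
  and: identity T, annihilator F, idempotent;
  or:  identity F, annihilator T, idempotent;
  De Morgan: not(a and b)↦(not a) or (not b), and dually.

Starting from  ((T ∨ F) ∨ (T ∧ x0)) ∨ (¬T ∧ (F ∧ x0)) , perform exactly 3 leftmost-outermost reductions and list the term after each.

  start: ((T ∨ F) ∨ (T ∧ x0)) ∨ (¬T ∧ (F ∧ x0))
  →1  (T ∨ (T ∧ x0)) ∨ (¬T ∧ (F ∧ x0))
  →2  T ∨ (¬T ∧ (F ∧ x0))
  →3  T

Answer: after 3 steps: T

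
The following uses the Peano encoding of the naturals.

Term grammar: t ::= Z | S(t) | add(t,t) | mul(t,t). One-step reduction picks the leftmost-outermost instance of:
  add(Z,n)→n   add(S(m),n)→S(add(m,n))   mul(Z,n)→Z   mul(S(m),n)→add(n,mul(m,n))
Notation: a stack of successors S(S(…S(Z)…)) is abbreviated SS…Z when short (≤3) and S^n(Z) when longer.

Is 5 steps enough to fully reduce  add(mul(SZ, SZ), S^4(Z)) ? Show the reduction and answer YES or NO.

  start: add(mul(SZ, SZ), S^4(Z))
  →1  add(add(SZ, mul(Z, SZ)), S^4(Z))
  →2  add(S(add(Z, mul(Z, SZ))), S^4(Z))
  →3  S(add(add(Z, mul(Z, SZ)), S^4(Z)))
  →4  S(add(mul(Z, SZ), S^4(Z)))
  →5  S(add(Z, S^4(Z)))

Answer: NO — after 5 steps the term is S(add(Z, S^4(Z))), not yet normal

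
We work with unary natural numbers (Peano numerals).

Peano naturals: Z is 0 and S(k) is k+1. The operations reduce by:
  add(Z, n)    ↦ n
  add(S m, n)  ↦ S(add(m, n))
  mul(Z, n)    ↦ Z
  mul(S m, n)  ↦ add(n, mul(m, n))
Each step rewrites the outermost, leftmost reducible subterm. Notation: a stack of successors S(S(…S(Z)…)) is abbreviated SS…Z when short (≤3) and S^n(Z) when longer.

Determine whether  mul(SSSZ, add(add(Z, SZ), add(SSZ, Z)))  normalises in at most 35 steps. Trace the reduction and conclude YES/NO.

  start: mul(SSSZ, add(add(Z, SZ), add(SSZ, Z)))
  step 1: add(add(add(Z, SZ), add(SSZ, Z)), mul(SSZ, add(add(Z, SZ), add(SSZ, Z))))
  step 2: add(add(SZ, add(SSZ, Z)), mul(SSZ, add(add(Z, SZ), add(SSZ, Z))))
  step 3: add(S(add(Z, add(SSZ, Z))), mul(SSZ, add(add(Z, SZ), add(SSZ, Z))))
  step 4: S(add(add(Z, add(SSZ, Z)), mul(SSZ, add(add(Z, SZ), add(SSZ, Z)))))
  step 5: S(add(add(SSZ, Z), mul(SSZ, add(add(Z, SZ), add(SSZ, Z)))))
  step 6: S(add(S(add(SZ, Z)), mul(SSZ, add(add(Z, SZ), add(SSZ, Z)))))
  step 7: S(S(add(add(SZ, Z), mul(SSZ, add(add(Z, SZ), add(SSZ, Z))))))
  step 8: S(S(add(S(add(Z, Z)), mul(SSZ, add(add(Z, SZ), add(SSZ, Z))))))
  step 9: S(S(S(add(add(Z, Z), mul(SSZ, add(add(Z, SZ), add(SSZ, Z)))))))
  step 10: S(S(S(add(Z, mul(SSZ, add(add(Z, SZ), add(SSZ, Z)))))))
  step 11: S(S(S(mul(SSZ, add(add(Z, SZ), add(SSZ, Z))))))
  step 12: S(S(S(add(add(add(Z, SZ), add(SSZ, Z)), mul(SZ, add(add(Z, SZ), add(SSZ, Z)))))))
  step 13: S(S(S(add(add(SZ, add(SSZ, Z)), mul(SZ, add(add(Z, SZ), add(SSZ, Z)))))))
  step 14: S(S(S(add(S(add(Z, add(SSZ, Z))), mul(SZ, add(add(Z, SZ), add(SSZ, Z)))))))
  step 15: S(S(S(S(add(add(Z, add(SSZ, Z)), mul(SZ, add(add(Z, SZ), add(SSZ, Z))))))))
  step 16: S(S(S(S(add(add(SSZ, Z), mul(SZ, add(add(Z, SZ), add(SSZ, Z))))))))
  step 17: S(S(S(S(add(S(add(SZ, Z)), mul(SZ, add(add(Z, SZ), add(SSZ, Z))))))))
  step 18: S(S(S(S(S(add(add(SZ, Z), mul(SZ, add(add(Z, SZ), add(SSZ, Z)))))))))
  step 19: S(S(S(S(S(add(S(add(Z, Z)), mul(SZ, add(add(Z, SZ), add(SSZ, Z)))))))))
  step 20: S(S(S(S(S(S(add(add(Z, Z), mul(SZ, add(add(Z, SZ), add(SSZ, Z))))))))))
  step 21: S(S(S(S(S(S(add(Z, mul(SZ, add(add(Z, SZ), add(SSZ, Z))))))))))
  step 22: S(S(S(S(S(S(mul(SZ, add(add(Z, SZ), add(SSZ, Z)))))))))
  step 23: S(S(S(S(S(S(add(add(add(Z, SZ), add(SSZ, Z)), mul(Z, add(add(Z, SZ), add(SSZ, Z))))))))))
  step 24: S(S(S(S(S(S(add(add(SZ, add(SSZ, Z)), mul(Z, add(add(Z, SZ), add(SSZ, Z))))))))))
  step 25: S(S(S(S(S(S(add(S(add(Z, add(SSZ, Z))), mul(Z, add(add(Z, SZ), add(SSZ, Z))))))))))
  step 26: S(S(S(S(S(S(S(add(add(Z, add(SSZ, Z)), mul(Z, add(add(Z, SZ), add(SSZ, Z)))))))))))
  step 27: S(S(S(S(S(S(S(add(add(SSZ, Z), mul(Z, add(add(Z, SZ), add(SSZ, Z)))))))))))
  step 28: S(S(S(S(S(S(S(add(S(add(SZ, Z)), mul(Z, add(add(Z, SZ), add(SSZ, Z)))))))))))
  step 29: S(S(S(S(S(S(S(S(add(add(SZ, Z), mul(Z, add(add(Z, SZ), add(SSZ, Z))))))))))))
  step 30: S(S(S(S(S(S(S(S(add(S(add(Z, Z)), mul(Z, add(add(Z, SZ), add(SSZ, Z))))))))))))
  step 31: S(S(S(S(S(S(S(S(S(add(add(Z, Z), mul(Z, add(add(Z, SZ), add(SSZ, Z)))))))))))))
  step 32: S(S(S(S(S(S(S(S(S(add(Z, mul(Z, add(add(Z, SZ), add(SSZ, Z)))))))))))))
  step 33: S(S(S(S(S(S(S(S(S(mul(Z, add(add(Z, SZ), add(SSZ, Z))))))))))))
  step 34: S^9(Z)

Answer: YES — reaches normal form S^9(Z) in 34 ≤ 35 steps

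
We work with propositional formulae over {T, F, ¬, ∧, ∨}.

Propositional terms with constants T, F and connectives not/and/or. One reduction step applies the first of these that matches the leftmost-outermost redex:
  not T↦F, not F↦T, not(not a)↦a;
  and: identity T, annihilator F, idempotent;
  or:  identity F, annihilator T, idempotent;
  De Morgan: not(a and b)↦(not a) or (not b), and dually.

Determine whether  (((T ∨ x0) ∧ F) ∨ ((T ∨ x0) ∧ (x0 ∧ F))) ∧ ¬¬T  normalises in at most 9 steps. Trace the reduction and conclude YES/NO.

  start: (((T ∨ x0) ∧ F) ∨ ((T ∨ x0) ∧ (x0 ∧ F))) ∧ ¬¬T
  [1] (F ∨ ((T ∨ x0) ∧ (x0 ∧ F))) ∧ ¬¬T
  [2] ((T ∨ x0) ∧ (x0 ∧ F)) ∧ ¬¬T
  [3] (T ∧ (x0 ∧ F)) ∧ ¬¬T
  [4] (x0 ∧ F) ∧ ¬¬T
  [5] F ∧ ¬¬T
  [6] F

Answer: YES — reaches normal form F in 6 ≤ 9 steps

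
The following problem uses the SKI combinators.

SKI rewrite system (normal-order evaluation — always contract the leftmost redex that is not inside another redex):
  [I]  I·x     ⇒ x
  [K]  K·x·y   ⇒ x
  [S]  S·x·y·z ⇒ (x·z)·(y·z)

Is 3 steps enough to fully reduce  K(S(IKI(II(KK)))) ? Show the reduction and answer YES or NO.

  start: K(S(IKI(II(KK))))
  step 1: K(S(KI(II(KK))))
  step 2: K(SI)

Answer: YES — reaches normal form K(SI) in 2 ≤ 3 steps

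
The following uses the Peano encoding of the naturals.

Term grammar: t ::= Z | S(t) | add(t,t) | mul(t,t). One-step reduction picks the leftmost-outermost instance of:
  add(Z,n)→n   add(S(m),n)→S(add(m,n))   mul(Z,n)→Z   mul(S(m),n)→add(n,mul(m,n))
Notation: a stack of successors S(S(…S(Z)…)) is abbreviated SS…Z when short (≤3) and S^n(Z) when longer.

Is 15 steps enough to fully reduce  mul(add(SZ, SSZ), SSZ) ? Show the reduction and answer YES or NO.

Answer: YES — reaches normal form S^6(Z) in 15 ≤ 15 steps

Derivation:
  start: mul(add(SZ, SSZ), SSZ)
  [1] mul(S(add(Z, SSZ)), SSZ)
  [2] add(SSZ, mul(add(Z, SSZ), SSZ))
  [3] S(add(SZ, mul(add(Z, SSZ), SSZ)))
  [4] S(S(add(Z, mul(add(Z, SSZ), SSZ))))
  [5] S(S(mul(add(Z, SSZ), SSZ)))
  [6] S(S(mul(SSZ, SSZ)))
  [7] S(S(add(SSZ, mul(SZ, SSZ))))
  [8] S(S(S(add(SZ, mul(SZ, SSZ)))))
  [9] S(S(S(S(add(Z, mul(SZ, SSZ))))))
  [10] S(S(S(S(mul(SZ, SSZ)))))
  [11] S(S(S(S(add(SSZ, mul(Z, SSZ))))))
  [12] S(S(S(S(S(add(SZ, mul(Z, SSZ)))))))
  [13] S(S(S(S(S(S(add(Z, mul(Z, SSZ))))))))
  [14] S(S(S(S(S(S(mul(Z, SSZ)))))))
  [15] S^6(Z)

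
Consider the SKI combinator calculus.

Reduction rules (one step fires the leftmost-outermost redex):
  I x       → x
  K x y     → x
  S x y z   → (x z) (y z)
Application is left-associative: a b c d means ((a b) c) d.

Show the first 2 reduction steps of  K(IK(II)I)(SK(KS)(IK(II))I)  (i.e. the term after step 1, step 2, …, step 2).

Answer: after 2 steps: K(II)I

Reduction:
  start: K(IK(II)I)(SK(KS)(IK(II))I)
  →1  IK(II)I
  →2  K(II)I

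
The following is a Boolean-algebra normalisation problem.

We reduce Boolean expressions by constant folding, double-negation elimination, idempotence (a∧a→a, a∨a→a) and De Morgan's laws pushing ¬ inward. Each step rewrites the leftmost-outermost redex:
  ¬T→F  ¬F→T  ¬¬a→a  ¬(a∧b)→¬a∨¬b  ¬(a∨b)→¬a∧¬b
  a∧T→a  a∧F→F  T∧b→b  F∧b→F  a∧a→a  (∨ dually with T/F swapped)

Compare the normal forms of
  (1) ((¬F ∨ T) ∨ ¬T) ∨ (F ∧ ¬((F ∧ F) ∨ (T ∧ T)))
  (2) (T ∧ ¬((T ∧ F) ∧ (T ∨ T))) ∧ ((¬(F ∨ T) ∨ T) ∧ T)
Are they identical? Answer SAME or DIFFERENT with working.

Answer: SAME — A ⇓ T, B ⇓ T

Working:
Term A:
  start: ((¬F ∨ T) ∨ ¬T) ∨ (F ∧ ¬((F ∧ F) ∨ (T ∧ T)))
  step 1: (T ∨ ¬T) ∨ (F ∧ ¬((F ∧ F) ∨ (T ∧ T)))
  step 2: T ∨ (F ∧ ¬((F ∧ F) ∨ (T ∧ T)))
  step 3: T

Term B:
  start: (T ∧ ¬((T ∧ F) ∧ (T ∨ T))) ∧ ((¬(F ∨ T) ∨ T) ∧ T)
  step 1: ¬((T ∧ F) ∧ (T ∨ T)) ∧ ((¬(F ∨ T) ∨ T) ∧ T)
  step 2: (¬(T ∧ F) ∨ ¬(T ∨ T)) ∧ ((¬(F ∨ T) ∨ T) ∧ T)
  step 3: ((¬T ∨ ¬F) ∨ ¬(T ∨ T)) ∧ ((¬(F ∨ T) ∨ T) ∧ T)
  step 4: ((F ∨ ¬F) ∨ ¬(T ∨ T)) ∧ ((¬(F ∨ T) ∨ T) ∧ T)
  step 5: (¬F ∨ ¬(T ∨ T)) ∧ ((¬(F ∨ T) ∨ T) ∧ T)
  step 6: (T ∨ ¬(T ∨ T)) ∧ ((¬(F ∨ T) ∨ T) ∧ T)
  step 7: T ∧ ((¬(F ∨ T) ∨ T) ∧ T)
  step 8: (¬(F ∨ T) ∨ T) ∧ T
  step 9: ¬(F ∨ T) ∨ T
  step 10: T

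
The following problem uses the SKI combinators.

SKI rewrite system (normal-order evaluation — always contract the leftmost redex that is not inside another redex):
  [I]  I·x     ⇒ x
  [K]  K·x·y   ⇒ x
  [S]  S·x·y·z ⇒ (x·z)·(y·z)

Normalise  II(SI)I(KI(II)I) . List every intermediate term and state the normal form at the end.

Answer: normal form = I  (in 10 steps)

Derivation:
  start: II(SI)I(KI(II)I)
  step 1: I(SI)I(KI(II)I)
  step 2: SII(KI(II)I)
  step 3: I(KI(II)I)(I(KI(II)I))
  step 4: KI(II)I(I(KI(II)I))
  step 5: II(I(KI(II)I))
  step 6: I(I(KI(II)I))
  step 7: I(KI(II)I)
  step 8: KI(II)I
  step 9: II
  step 10: I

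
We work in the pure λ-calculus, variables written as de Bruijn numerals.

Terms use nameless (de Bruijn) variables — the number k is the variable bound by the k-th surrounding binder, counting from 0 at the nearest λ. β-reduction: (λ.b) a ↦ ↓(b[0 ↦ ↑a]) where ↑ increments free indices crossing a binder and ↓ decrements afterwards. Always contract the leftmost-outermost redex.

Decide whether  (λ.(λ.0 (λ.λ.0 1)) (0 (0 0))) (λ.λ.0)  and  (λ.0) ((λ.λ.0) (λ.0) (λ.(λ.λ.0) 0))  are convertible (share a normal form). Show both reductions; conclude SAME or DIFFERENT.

Term A:
  start: (λ.(λ.0 (λ.λ.0 1)) (0 (0 0))) (λ.λ.0)
  step 1: (λ.0 (λ.λ.0 1)) ((λ.λ.0) ((λ.λ.0) (λ.λ.0)))
  step 2: (λ.λ.0) ((λ.λ.0) (λ.λ.0)) (λ.λ.0 1)
  step 3: (λ.0) (λ.λ.0 1)
  step 4: λ.λ.0 1

Term B:
  start: (λ.0) ((λ.λ.0) (λ.0) (λ.(λ.λ.0) 0))
  step 1: (λ.λ.0) (λ.0) (λ.(λ.λ.0) 0)
  step 2: (λ.0) (λ.(λ.λ.0) 0)
  step 3: λ.(λ.λ.0) 0
  step 4: λ.λ.0

Answer: DIFFERENT — A ⇓ λ.λ.0 1, B ⇓ λ.λ.0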